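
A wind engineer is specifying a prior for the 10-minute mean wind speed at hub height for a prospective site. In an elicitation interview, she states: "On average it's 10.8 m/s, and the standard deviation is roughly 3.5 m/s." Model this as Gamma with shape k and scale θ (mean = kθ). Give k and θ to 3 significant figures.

For Gamma(k, scale θ): mean = kθ, variance = kθ², so CV = 1/√k.
CV = SD/mean = 3.5/10.8 = 0.3241, hence k = 1/CV² = 9.52.
Then θ = mean/k = 10.8/9.52 = 1.13.

k ≈ 9.52, θ ≈ 1.13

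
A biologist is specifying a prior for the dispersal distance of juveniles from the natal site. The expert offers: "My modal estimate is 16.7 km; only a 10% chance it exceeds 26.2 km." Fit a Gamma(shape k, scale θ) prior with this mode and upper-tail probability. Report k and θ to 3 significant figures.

Gamma(k,θ) with k>1 has mode (k−1)θ, so θ = 16.7/(k−1).
Need P(X < 26.2) = 0.9 with θ tied to k this way. Start at k = 2, θ = 16.7: P(X<26.2) ≈ 0.465.
Too low — raise k to concentrate. Iterating converges to k ≈ 10.2.
Then θ = 16.7/(10.2−1) ≈ 1.81.

k ≈ 10.2, θ ≈ 1.81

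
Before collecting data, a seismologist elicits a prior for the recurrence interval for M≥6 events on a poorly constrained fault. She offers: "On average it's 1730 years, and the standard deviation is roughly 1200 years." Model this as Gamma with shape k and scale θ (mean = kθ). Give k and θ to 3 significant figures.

For Gamma(k, scale θ): mean = kθ, variance = kθ², so CV = 1/√k.
CV = SD/mean = 1200/1730 = 0.6936, hence k = 1/CV² = 2.08.
Then θ = mean/k = 1730/2.08 = 832.

k ≈ 2.08, θ ≈ 832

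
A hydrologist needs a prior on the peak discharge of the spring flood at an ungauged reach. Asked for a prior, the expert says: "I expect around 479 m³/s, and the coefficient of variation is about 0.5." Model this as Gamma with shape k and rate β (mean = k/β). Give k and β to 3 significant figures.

For Gamma(k, rate β): mean = k/β, variance = k/β², so CV = 1/√k.
CV = 0.5, hence k = 1/CV² = 4.
Then β = k/mean = 4/479 = 0.00835.

k ≈ 4, β ≈ 0.00835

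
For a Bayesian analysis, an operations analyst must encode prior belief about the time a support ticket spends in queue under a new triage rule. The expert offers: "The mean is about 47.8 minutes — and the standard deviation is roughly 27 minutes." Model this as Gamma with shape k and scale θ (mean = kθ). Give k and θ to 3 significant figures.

k ≈ 3.13, θ ≈ 15.3

For Gamma(k, scale θ): mean = kθ, variance = kθ², so CV = 1/√k.
CV = SD/mean = 27/47.8 = 0.5649, hence k = 1/CV² = 3.13.
Then θ = mean/k = 47.8/3.13 = 15.3.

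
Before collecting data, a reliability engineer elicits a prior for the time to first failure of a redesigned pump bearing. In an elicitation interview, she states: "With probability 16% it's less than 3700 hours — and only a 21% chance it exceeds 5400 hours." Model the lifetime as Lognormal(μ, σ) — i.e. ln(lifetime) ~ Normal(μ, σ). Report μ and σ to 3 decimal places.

μ ≈ 8.425, σ ≈ 0.210

If T ~ Lognormal(μ,σ) then ln T ~ Normal(μ,σ), so the p-quantile of ln T is μ + z_p·σ.
ln(3700) = 8.216 and ln(5400) = 8.594; z_{0.16} = -0.9945, z_{0.79} = 0.8064.
σ = (8.594 − 8.216)/(0.8064 − (-0.9945)) = 0.210.
μ = 8.216 − (-0.9945)·0.210 = 8.425.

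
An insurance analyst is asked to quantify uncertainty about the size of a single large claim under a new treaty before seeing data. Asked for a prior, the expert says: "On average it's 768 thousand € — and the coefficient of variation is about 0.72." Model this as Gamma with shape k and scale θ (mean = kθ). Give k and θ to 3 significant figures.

k ≈ 1.93, θ ≈ 398

For Gamma(k, scale θ): mean = kθ, variance = kθ², so CV = 1/√k.
CV = 0.72, hence k = 1/CV² = 1.93.
Then θ = mean/k = 768/1.93 = 398.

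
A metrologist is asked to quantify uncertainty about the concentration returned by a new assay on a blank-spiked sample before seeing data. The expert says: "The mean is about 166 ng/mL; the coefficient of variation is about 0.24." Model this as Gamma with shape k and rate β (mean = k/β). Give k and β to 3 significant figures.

For Gamma(k, rate β): mean = k/β, variance = k/β², so CV = 1/√k.
CV = 0.24, hence k = 1/CV² = 17.4.
Then β = k/mean = 17.4/166 = 0.105.

k ≈ 17.4, β ≈ 0.105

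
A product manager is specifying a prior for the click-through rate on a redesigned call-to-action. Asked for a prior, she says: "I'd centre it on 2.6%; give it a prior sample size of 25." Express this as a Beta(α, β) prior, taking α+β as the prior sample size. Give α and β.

Under the effective-sample-size interpretation, Beta(α, β) has prior mean α/(α+β) and prior sample size α+β.
So α+β = 25 and α/(α+β) = 0.026, giving α = 0.026·25 = 0.65 and β = 25 − 0.65 = 24.35.

α = 0.65, β = 24.35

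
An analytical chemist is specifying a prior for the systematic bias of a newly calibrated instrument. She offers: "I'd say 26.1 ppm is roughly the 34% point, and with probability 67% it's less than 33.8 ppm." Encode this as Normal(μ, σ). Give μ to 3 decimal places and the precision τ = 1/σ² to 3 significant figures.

μ = 29.826, τ = 0.0123

For Normal(μ,σ), the p-quantile is μ + z_p·σ. Here z_{0.34} = -0.4125, z_{0.67} = 0.4399.
So 26.1 = μ − 0.4125σ and 33.8 = μ + 0.4399σ.
Subtracting: σ = (33.8 − 26.1)/(0.4399 − (-0.4125)) = 9.034.
Then μ = 26.1 − (-0.4125)·9.034 = 29.826.
Precision τ = 1/σ² = 1/9.034² = 0.0123.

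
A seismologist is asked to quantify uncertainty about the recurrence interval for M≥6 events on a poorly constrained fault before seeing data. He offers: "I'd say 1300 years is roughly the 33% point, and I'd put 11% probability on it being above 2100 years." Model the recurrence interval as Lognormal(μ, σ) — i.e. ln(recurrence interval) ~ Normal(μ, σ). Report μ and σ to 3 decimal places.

μ ≈ 7.297, σ ≈ 0.288

If T ~ Lognormal(μ,σ) then ln T ~ Normal(μ,σ), so the p-quantile of ln T is μ + z_p·σ.
ln(1300) = 7.17 and ln(2100) = 7.65; z_{0.33} = -0.4399, z_{0.89} = 1.227.
σ = (7.65 − 7.17)/(1.227 − (-0.4399)) = 0.288.
μ = 7.17 − (-0.4399)·0.288 = 7.297.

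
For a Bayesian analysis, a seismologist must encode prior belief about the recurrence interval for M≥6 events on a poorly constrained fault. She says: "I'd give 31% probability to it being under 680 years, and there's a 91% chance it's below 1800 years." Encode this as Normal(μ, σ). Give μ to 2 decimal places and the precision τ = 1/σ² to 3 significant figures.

The p-quantile of Normal(μ,σ) is μ + z_p·σ, with z_{0.31} = -0.4959 and z_{0.91} = 1.341.
Eliminate σ: μ = (z₂·x₁ − z₁·x₂)/(z₂ − z₁) = (1.341·680 − (-0.4959)·1800)/1.837 = 982.38.
Then σ = (x₂ − x₁)/(z₂ − z₁) = (1800 − 680)/1.837 = 609.82.
Precision τ = 1/σ² = 1/609.8² = 2.69e-06.

μ = 982.38, τ = 2.69e-06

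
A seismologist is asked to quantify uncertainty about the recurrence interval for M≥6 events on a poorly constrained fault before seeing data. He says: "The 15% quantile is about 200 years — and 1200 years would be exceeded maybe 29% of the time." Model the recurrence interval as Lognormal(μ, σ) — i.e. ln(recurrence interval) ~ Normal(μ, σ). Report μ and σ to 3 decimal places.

μ ≈ 6.466, σ ≈ 1.127

If T ~ Lognormal(μ,σ) then ln T ~ Normal(μ,σ), so the p-quantile of ln T is μ + z_p·σ.
ln(200) = 5.298 and ln(1200) = 7.09; z_{0.15} = -1.036, z_{0.71} = 0.5534.
σ = (7.09 − 5.298)/(0.5534 − (-1.036)) = 1.127.
μ = 5.298 − (-1.036)·1.127 = 6.466.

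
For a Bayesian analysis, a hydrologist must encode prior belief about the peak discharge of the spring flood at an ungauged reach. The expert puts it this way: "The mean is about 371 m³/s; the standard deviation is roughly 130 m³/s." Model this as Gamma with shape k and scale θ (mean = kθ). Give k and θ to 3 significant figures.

k ≈ 8.14, θ ≈ 45.6

For Gamma(k, scale θ): mean = kθ, variance = kθ², so CV = 1/√k.
CV = SD/mean = 130/371 = 0.3504, hence k = 1/CV² = 8.14.
Then θ = mean/k = 371/8.14 = 45.6.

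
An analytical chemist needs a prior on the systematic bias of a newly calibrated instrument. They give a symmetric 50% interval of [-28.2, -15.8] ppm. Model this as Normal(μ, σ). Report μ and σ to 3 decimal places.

A symmetric 50% interval runs μ ± z·σ with z = 0.6745.
Half-width = 6.2, so σ = 6.2/0.6745 = 9.192.
μ is the interval midpoint, -22.000.

μ = -22.000, σ = 9.192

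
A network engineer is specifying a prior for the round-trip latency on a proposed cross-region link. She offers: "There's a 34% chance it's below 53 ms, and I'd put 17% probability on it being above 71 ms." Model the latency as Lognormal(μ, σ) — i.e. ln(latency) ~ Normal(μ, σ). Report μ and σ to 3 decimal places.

μ ≈ 4.059, σ ≈ 0.214

If T ~ Lognormal(μ,σ) then ln T ~ Normal(μ,σ), so the p-quantile of ln T is μ + z_p·σ.
ln(53) = 3.97 and ln(71) = 4.263; z_{0.34} = -0.4125, z_{0.83} = 0.9542.
σ = (4.263 − 3.97)/(0.9542 − (-0.4125)) = 0.214.
μ = 3.97 − (-0.4125)·0.214 = 4.059.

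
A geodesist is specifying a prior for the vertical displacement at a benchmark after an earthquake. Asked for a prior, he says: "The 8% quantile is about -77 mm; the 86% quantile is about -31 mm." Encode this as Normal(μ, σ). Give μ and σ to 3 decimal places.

μ = -50.995, σ = 18.508

For Normal(μ,σ), the p-quantile is μ + z_p·σ. Here z_{0.08} = -1.405, z_{0.86} = 1.08.
So -77 = μ − 1.405σ and -31 = μ + 1.08σ.
Subtracting: σ = (-31 − -77)/(1.08 − (-1.405)) = 18.508.
Then μ = -77 − (-1.405)·18.508 = -50.995.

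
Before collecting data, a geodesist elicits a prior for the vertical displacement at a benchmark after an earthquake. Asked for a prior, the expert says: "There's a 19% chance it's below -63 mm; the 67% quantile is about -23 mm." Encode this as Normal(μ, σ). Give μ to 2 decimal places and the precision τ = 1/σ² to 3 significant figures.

For Normal(μ,σ), the p-quantile is μ + z_p·σ. Here z_{0.19} = -0.8779, z_{0.67} = 0.4399.
So -63 = μ − 0.8779σ and -23 = μ + 0.4399σ.
Subtracting: σ = (-23 − -63)/(0.4399 − (-0.8779)) = 30.35.
Then μ = -63 − (-0.8779)·30.35 = -36.35.
Precision τ = 1/σ² = 1/30.35² = 0.00109.

μ = -36.35, τ = 0.00109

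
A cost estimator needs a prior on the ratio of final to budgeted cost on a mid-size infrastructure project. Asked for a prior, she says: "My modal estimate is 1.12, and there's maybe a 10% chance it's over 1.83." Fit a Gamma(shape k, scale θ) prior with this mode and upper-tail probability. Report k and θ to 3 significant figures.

k ≈ 8.82, θ ≈ 0.143

Gamma(k,θ) with k>1 has mode (k−1)θ, so θ = 1.12/(k−1).
Need P(X < 1.83) = 0.9 with θ tied to k this way. Start at k = 2, θ = 1.12: P(X<1.83) ≈ 0.486.
Too low — raise k to concentrate. Iterating converges to k ≈ 8.82.
Then θ = 1.12/(8.82−1) ≈ 0.143.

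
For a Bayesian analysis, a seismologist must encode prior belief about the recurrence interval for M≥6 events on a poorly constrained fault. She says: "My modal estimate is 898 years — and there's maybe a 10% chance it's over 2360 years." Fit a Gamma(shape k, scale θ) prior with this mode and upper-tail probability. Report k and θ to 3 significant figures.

k ≈ 3.05, θ ≈ 437

Gamma(k,θ) with k>1 has mode (k−1)θ, so θ = 898/(k−1).
Need P(X < 2360) = 0.9 with θ tied to k this way. Start at k = 2, θ = 898: P(X<2360) ≈ 0.738.
Too low — raise k to concentrate. Iterating converges to k ≈ 3.05.
Then θ = 898/(3.05−1) ≈ 437.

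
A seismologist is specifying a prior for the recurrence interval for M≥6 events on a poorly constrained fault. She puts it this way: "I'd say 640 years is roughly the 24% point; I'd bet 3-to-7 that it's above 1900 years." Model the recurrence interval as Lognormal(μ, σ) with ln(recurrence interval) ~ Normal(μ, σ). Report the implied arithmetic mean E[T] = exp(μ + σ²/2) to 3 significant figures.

E[T] ≈ 1770 years

If T ~ Lognormal(μ,σ) then ln T ~ Normal(μ,σ), so the p-quantile of ln T is μ + z_p·σ.
ln(640) = 6.461 and ln(1900) = 7.55; z_{0.24} = -0.7063, z_{0.7} = 0.5244.
σ = (7.55 − 6.461)/(0.5244 − (-0.7063)) = 0.884.
μ = 6.461 − (-0.7063)·0.884 = 7.086.
E[T] = exp(μ + σ²/2) = exp(7.086 + 0.3909) = 1770 years.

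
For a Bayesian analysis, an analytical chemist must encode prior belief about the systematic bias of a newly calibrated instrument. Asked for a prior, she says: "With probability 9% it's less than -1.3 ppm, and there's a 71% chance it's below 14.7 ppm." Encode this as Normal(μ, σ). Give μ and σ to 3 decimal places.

μ = 10.026, σ = 8.447

For Normal(μ,σ), the p-quantile is μ + z_p·σ. Here z_{0.09} = -1.341, z_{0.71} = 0.5534.
So -1.3 = μ − 1.341σ and 14.7 = μ + 0.5534σ.
Subtracting: σ = (14.7 − -1.3)/(0.5534 − (-1.341)) = 8.447.
Then μ = -1.3 − (-1.341)·8.447 = 10.026.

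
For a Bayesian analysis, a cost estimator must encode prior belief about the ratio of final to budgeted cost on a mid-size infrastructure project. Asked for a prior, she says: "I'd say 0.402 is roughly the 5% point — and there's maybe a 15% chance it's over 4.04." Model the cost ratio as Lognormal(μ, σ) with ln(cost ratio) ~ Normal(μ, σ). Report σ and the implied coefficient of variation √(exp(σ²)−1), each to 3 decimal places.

If T ~ Lognormal(μ,σ) then ln T ~ Normal(μ,σ), so the p-quantile of ln T is μ + z_p·σ.
ln(0.402) = -0.9113 and ln(4.04) = 1.396; z_{0.05} = -1.645, z_{0.85} = 1.036.
σ = (1.396 − -0.9113)/(1.036 − (-1.645)) = 0.861.
μ = -0.9113 − (-1.645)·0.861 = 0.504.
CV = √(exp(σ²)−1) = √(exp(0.7407)−1) = 1.048.

σ ≈ 0.861, CV ≈ 1.048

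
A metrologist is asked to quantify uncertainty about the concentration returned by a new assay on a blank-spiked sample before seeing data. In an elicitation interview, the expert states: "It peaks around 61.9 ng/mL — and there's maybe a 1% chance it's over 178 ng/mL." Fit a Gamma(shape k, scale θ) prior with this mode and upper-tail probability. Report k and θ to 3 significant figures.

k ≈ 5.08, θ ≈ 15.2

Gamma(k,θ) with k>1 has mode (k−1)θ, so θ = 61.9/(k−1).
Need P(X < 178) = 0.99 with θ tied to k this way. Start at k = 2, θ = 61.9: P(X<178) ≈ 0.781.
Too low — raise k to concentrate. Iterating converges to k ≈ 5.08.
Then θ = 61.9/(5.08−1) ≈ 15.2.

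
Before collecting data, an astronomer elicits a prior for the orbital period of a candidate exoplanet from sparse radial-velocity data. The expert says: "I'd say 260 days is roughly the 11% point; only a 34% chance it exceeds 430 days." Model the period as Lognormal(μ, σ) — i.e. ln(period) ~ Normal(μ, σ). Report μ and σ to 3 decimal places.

If T ~ Lognormal(μ,σ) then ln T ~ Normal(μ,σ), so the p-quantile of ln T is μ + z_p·σ.
ln(260) = 5.561 and ln(430) = 6.064; z_{0.11} = -1.227, z_{0.66} = 0.4125.
σ = (6.064 − 5.561)/(0.4125 − (-1.227)) = 0.307.
μ = 5.561 − (-1.227)·0.307 = 5.937.

μ ≈ 5.937, σ ≈ 0.307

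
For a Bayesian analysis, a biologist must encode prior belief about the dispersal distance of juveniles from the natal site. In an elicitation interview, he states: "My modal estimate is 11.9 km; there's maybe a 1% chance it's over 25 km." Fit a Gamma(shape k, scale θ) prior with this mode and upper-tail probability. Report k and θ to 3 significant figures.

k ≈ 9.83, θ ≈ 1.35

Gamma(k,θ) with k>1 has mode (k−1)θ, so θ = 11.9/(k−1).
Need P(X < 25) = 0.99 with θ tied to k this way. Start at k = 2, θ = 11.9: P(X<25) ≈ 0.621.
Too low — raise k to concentrate. Iterating converges to k ≈ 9.83.
Then θ = 11.9/(9.83−1) ≈ 1.35.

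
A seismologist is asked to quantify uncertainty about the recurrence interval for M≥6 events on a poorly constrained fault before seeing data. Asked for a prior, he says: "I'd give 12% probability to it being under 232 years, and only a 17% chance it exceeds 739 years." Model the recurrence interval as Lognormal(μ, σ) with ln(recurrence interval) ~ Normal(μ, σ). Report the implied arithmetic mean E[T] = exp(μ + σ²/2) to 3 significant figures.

If T ~ Lognormal(μ,σ) then ln T ~ Normal(μ,σ), so the p-quantile of ln T is μ + z_p·σ.
ln(232) = 5.447 and ln(739) = 6.605; z_{0.12} = -1.175, z_{0.83} = 0.9542.
σ = (6.605 − 5.447)/(0.9542 − (-1.175)) = 0.544.
μ = 5.447 − (-1.175)·0.544 = 6.086.
E[T] = exp(μ + σ²/2) = exp(6.086 + 0.1480) = 510 years.

E[T] ≈ 510 years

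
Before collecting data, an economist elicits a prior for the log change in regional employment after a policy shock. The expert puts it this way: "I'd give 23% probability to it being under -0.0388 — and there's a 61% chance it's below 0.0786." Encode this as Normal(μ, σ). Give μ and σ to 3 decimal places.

For Normal(μ,σ), the p-quantile is μ + z_p·σ. Here z_{0.23} = -0.7388, z_{0.61} = 0.2793.
So -0.0388 = μ − 0.7388σ and 0.0786 = μ + 0.2793σ.
Subtracting: σ = (0.0786 − -0.0388)/(0.2793 − (-0.7388)) = 0.115.
Then μ = -0.0388 − (-0.7388)·0.115 = 0.046.

μ = 0.046, σ = 0.115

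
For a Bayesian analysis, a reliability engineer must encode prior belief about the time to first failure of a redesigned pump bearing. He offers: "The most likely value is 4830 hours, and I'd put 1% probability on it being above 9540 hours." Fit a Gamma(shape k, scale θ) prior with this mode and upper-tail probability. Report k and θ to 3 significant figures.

k ≈ 11.6, θ ≈ 455

Gamma(k,θ) with k>1 has mode (k−1)θ, so θ = 4830/(k−1).
Need P(X < 9540) = 0.99 with θ tied to k this way. Start at k = 2, θ = 4830: P(X<9540) ≈ 0.587.
Too low — raise k to concentrate. Iterating converges to k ≈ 11.6.
Then θ = 4830/(11.6−1) ≈ 455.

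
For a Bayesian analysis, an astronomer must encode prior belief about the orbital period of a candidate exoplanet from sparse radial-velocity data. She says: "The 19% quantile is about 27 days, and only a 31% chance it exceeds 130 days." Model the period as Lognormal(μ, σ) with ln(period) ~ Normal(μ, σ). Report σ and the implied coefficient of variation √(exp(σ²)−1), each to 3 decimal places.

If T ~ Lognormal(μ,σ) then ln T ~ Normal(μ,σ), so the p-quantile of ln T is μ + z_p·σ.
ln(27) = 3.296 and ln(130) = 4.868; z_{0.19} = -0.8779, z_{0.69} = 0.4959.
σ = (4.868 − 3.296)/(0.4959 − (-0.8779)) = 1.144.
μ = 3.296 − (-0.8779)·1.144 = 4.300.
CV = √(exp(σ²)−1) = √(exp(1.3090)−1) = 1.644.

σ ≈ 1.144, CV ≈ 1.644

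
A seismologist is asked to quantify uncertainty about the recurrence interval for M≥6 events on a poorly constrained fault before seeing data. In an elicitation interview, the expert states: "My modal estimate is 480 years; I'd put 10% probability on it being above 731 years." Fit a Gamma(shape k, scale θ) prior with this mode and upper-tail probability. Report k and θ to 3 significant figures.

Gamma(k,θ) with k>1 has mode (k−1)θ, so θ = 480/(k−1).
Need P(X < 731) = 0.9 with θ tied to k this way. Start at k = 2, θ = 480: P(X<731) ≈ 0.450.
Too low — raise k to concentrate. Iterating converges to k ≈ 11.5.
Then θ = 480/(11.5−1) ≈ 45.5.

k ≈ 11.5, θ ≈ 45.5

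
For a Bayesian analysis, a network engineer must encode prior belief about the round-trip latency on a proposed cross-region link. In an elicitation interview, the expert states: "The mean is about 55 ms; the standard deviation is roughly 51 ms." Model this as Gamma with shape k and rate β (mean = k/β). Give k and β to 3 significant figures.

For Gamma(k, rate β): mean = k/β, variance = k/β², so CV = 1/√k.
CV = SD/mean = 51/55 = 0.9273, hence k = 1/CV² = 1.16.
Then β = k/mean = 1.16/55 = 0.0211.

k ≈ 1.16, β ≈ 0.0211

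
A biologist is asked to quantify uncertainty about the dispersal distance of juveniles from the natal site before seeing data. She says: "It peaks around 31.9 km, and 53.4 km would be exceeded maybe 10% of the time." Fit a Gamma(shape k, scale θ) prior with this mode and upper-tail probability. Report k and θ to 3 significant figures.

Gamma(k,θ) with k>1 has mode (k−1)θ, so θ = 31.9/(k−1).
Need P(X < 53.4) = 0.9 with θ tied to k this way. Start at k = 2, θ = 31.9: P(X<53.4) ≈ 0.499.
Too low — raise k to concentrate. Iterating converges to k ≈ 8.12.
Then θ = 31.9/(8.12−1) ≈ 4.48.

k ≈ 8.12, θ ≈ 4.48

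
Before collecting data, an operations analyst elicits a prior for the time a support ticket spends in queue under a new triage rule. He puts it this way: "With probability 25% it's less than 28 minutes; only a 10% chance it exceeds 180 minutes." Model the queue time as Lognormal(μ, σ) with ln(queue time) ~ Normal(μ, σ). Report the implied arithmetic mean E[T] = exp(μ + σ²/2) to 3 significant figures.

If T ~ Lognormal(μ,σ) then ln T ~ Normal(μ,σ), so the p-quantile of ln T is μ + z_p·σ.
ln(28) = 3.332 and ln(180) = 5.193; z_{0.25} = -0.6745, z_{0.9} = 1.282.
σ = (5.193 − 3.332)/(1.282 − (-0.6745)) = 0.951.
μ = 3.332 − (-0.6745)·0.951 = 3.974.
E[T] = exp(μ + σ²/2) = exp(3.974 + 0.4525) = 83.6 minutes.

E[T] ≈ 83.6 minutes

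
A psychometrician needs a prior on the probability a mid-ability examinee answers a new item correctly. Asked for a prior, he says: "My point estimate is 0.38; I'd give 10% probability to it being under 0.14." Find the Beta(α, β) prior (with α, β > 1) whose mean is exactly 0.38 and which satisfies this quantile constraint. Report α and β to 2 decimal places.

With mean 0.38 fixed, write α = 0.38s, β = 0.62s where s = α+β.
Need P(θ < 0.14) = 0.1 under Beta(0.38s, 0.62s). Normal approximation: (q−m)/√(m(1−m)/s) ≈ z_{0.1} = -1.28, so s ≈ 0.38·0.62·(-1.28)²/(0.14−0.38)² = 6.7.
At s = 6.7: P(θ<0.14) ≈ 0.078. Adjusting to match 0.1 gives s ≈ 5.64.
So α = 0.38·5.64 ≈ 2.14, β = 0.62·5.64 ≈ 3.49.

α ≈ 2.14, β ≈ 3.49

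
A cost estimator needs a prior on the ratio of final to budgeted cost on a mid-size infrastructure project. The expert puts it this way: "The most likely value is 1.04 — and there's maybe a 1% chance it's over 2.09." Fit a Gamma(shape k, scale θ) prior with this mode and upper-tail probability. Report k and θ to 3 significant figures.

Gamma(k,θ) with k>1 has mode (k−1)θ, so θ = 1.04/(k−1).
Need P(X < 2.09) = 0.99 with θ tied to k this way. Start at k = 2, θ = 1.04: P(X<2.09) ≈ 0.597.
Too low — raise k to concentrate. Iterating converges to k ≈ 11.1.
Then θ = 1.04/(11.1−1) ≈ 0.103.

k ≈ 11.1, θ ≈ 0.103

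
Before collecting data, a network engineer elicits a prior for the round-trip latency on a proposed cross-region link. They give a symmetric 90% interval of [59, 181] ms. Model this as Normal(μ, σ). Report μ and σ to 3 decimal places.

A symmetric 90% interval runs μ ± z·σ with z = 1.645.
Half-width = 61, so σ = 61/1.645 = 37.085.
μ is the interval midpoint, 120.000.

μ = 120.000, σ = 37.085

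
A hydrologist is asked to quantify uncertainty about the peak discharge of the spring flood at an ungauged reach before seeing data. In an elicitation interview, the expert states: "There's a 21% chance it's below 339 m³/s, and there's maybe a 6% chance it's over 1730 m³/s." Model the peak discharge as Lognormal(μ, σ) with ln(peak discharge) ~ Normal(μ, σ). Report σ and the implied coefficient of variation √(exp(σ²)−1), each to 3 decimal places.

If T ~ Lognormal(μ,σ) then ln T ~ Normal(μ,σ), so the p-quantile of ln T is μ + z_p·σ.
ln(339) = 5.826 and ln(1730) = 7.456; z_{0.21} = -0.8064, z_{0.94} = 1.555.
σ = (7.456 − 5.826)/(1.555 − (-0.8064)) = 0.690.
μ = 5.826 − (-0.8064)·0.690 = 6.383.
CV = √(exp(σ²)−1) = √(exp(0.4765)−1) = 0.781.

σ ≈ 0.690, CV ≈ 0.781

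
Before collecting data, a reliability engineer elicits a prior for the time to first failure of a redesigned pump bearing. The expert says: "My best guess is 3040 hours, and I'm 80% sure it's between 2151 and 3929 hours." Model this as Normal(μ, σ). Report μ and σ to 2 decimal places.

μ = 3040.00, σ = 693.69

A symmetric 80% interval runs μ ± z·σ with z = 1.282.
Half-width = 889, so σ = 889/1.282 = 693.69.
μ is the stated best guess, 3040.00.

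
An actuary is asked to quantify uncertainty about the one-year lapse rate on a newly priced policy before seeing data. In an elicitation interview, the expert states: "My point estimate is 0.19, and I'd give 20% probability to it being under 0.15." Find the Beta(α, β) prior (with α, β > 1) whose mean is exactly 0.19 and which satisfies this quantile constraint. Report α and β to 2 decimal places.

With mean 0.19 fixed, write α = 0.19s, β = 0.81s where s = α+β.
Need P(θ < 0.15) = 0.2 under Beta(0.19s, 0.81s). Normal approximation: (q−m)/√(m(1−m)/s) ≈ z_{0.2} = -0.842, so s ≈ 0.19·0.81·(-0.842)²/(0.15−0.19)² = 68.1.
At s = 68.1: P(θ<0.15) ≈ 0.204. Adjusting to match 0.2 gives s ≈ 70.33.
So α = 0.19·70.33 ≈ 13.36, β = 0.81·70.33 ≈ 56.97.

α ≈ 13.36, β ≈ 56.97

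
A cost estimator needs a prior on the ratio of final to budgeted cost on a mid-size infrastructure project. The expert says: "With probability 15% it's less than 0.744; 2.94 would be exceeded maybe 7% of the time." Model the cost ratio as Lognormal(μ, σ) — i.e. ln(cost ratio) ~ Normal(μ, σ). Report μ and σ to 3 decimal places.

If T ~ Lognormal(μ,σ) then ln T ~ Normal(μ,σ), so the p-quantile of ln T is μ + z_p·σ.
ln(0.744) = -0.2957 and ln(2.94) = 1.078; z_{0.15} = -1.036, z_{0.93} = 1.476.
σ = (1.078 − -0.2957)/(1.476 − (-1.036)) = 0.547.
μ = -0.2957 − (-1.036)·0.547 = 0.271.

μ ≈ 0.271, σ ≈ 0.547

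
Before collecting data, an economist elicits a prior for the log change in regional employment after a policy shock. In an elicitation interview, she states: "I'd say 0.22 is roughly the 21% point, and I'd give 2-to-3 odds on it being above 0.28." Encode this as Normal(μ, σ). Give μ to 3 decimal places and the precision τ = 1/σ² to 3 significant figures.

μ = 0.266, τ = 312

For Normal(μ,σ), the p-quantile is μ + z_p·σ. Here z_{0.21} = -0.8064, z_{0.6} = 0.2533.
So 0.22 = μ − 0.8064σ and 0.28 = μ + 0.2533σ.
Subtracting: σ = (0.28 − 0.22)/(0.2533 − (-0.8064)) = 0.057.
Then μ = 0.22 − (-0.8064)·0.057 = 0.266.
Precision τ = 1/σ² = 1/0.05662² = 312.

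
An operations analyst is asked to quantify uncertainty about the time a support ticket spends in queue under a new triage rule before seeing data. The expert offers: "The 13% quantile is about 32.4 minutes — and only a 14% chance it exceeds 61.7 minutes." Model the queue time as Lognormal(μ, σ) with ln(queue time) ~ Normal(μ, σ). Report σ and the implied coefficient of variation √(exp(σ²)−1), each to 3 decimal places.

σ ≈ 0.292, CV ≈ 0.298

If T ~ Lognormal(μ,σ) then ln T ~ Normal(μ,σ), so the p-quantile of ln T is μ + z_p·σ.
ln(32.4) = 3.478 and ln(61.7) = 4.122; z_{0.13} = -1.126, z_{0.86} = 1.08.
σ = (4.122 − 3.478)/(1.08 − (-1.126)) = 0.292.
μ = 3.478 − (-1.126)·0.292 = 3.807.
CV = √(exp(σ²)−1) = √(exp(0.0852)−1) = 0.298.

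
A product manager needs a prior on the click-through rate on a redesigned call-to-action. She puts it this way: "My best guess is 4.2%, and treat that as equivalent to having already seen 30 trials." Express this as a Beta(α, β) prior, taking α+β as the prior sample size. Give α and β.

α = 1.26, β = 28.74

Under the effective-sample-size interpretation, Beta(α, β) has prior mean α/(α+β) and prior sample size α+β.
So α+β = 30 and α/(α+β) = 0.042, giving α = 0.042·30 = 1.26 and β = 30 − 1.26 = 28.74.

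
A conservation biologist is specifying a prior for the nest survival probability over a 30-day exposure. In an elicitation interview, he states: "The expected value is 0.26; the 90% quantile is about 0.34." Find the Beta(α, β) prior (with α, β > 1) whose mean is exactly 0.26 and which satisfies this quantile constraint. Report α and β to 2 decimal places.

With mean 0.26 fixed, write α = 0.26s, β = 0.74s where s = α+β.
Need P(θ < 0.34) = 0.9 under Beta(0.26s, 0.74s). Normal approximation: (q−m)/√(m(1−m)/s) ≈ z_{0.9} = 1.28, so s ≈ 0.26·0.74·(1.28)²/(0.34−0.26)² = 49.4.
At s = 49.4: P(θ<0.34) ≈ 0.896. Adjusting to match 0.9 gives s ≈ 51.32.
So α = 0.26·51.32 ≈ 13.34, β = 0.74·51.32 ≈ 37.98.

α ≈ 13.34, β ≈ 37.98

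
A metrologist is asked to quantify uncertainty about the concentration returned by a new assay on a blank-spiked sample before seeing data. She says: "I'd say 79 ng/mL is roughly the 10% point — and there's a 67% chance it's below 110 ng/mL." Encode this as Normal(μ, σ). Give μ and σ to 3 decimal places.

For Normal(μ,σ), the p-quantile is μ + z_p·σ. Here z_{0.1} = -1.282, z_{0.67} = 0.4399.
So 79 = μ − 1.282σ and 110 = μ + 0.4399σ.
Subtracting: σ = (110 − 79)/(0.4399 − (-1.282)) = 18.008.
Then μ = 79 − (-1.282)·18.008 = 102.078.

μ = 102.078, σ = 18.008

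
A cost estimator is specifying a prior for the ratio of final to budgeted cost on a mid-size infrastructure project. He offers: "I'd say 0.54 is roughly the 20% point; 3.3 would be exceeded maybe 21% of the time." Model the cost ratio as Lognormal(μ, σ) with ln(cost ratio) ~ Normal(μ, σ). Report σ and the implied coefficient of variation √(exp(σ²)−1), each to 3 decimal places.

σ ≈ 1.098, CV ≈ 1.530

If T ~ Lognormal(μ,σ) then ln T ~ Normal(μ,σ), so the p-quantile of ln T is μ + z_p·σ.
ln(0.54) = -0.6162 and ln(3.3) = 1.194; z_{0.2} = -0.8416, z_{0.79} = 0.8064.
σ = (1.194 − -0.6162)/(0.8064 − (-0.8416)) = 1.098.
μ = -0.6162 − (-0.8416)·1.098 = 0.308.
CV = √(exp(σ²)−1) = √(exp(1.2063)−1) = 1.530.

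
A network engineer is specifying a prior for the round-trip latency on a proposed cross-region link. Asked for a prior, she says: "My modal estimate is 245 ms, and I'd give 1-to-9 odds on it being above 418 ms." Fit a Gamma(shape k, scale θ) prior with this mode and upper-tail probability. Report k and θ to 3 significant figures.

Gamma(k,θ) with k>1 has mode (k−1)θ, so θ = 245/(k−1).
Need P(X < 418) = 0.9 with θ tied to k this way. Start at k = 2, θ = 245: P(X<418) ≈ 0.509.
Too low — raise k to concentrate. Iterating converges to k ≈ 7.64.
Then θ = 245/(7.64−1) ≈ 36.9.

k ≈ 7.64, θ ≈ 36.9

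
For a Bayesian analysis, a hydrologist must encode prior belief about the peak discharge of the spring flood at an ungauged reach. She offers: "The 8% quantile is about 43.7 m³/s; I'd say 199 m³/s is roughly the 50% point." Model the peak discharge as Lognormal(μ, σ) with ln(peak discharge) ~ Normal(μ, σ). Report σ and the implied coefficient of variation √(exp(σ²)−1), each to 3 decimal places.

σ ≈ 1.079, CV ≈ 1.484

If T ~ Lognormal(μ,σ) then ln T ~ Normal(μ,σ), so the p-quantile of ln T is μ + z_p·σ.
ln(43.7) = 3.777 and ln(199) = 5.293; z_{0.08} = -1.405, z_{0.5} = 0.
σ = (5.293 − 3.777)/(0 − (-1.405)) = 1.079.
μ = 3.777 − (-1.405)·1.079 = 5.293.
CV = √(exp(σ²)−1) = √(exp(1.1641)−1) = 1.484.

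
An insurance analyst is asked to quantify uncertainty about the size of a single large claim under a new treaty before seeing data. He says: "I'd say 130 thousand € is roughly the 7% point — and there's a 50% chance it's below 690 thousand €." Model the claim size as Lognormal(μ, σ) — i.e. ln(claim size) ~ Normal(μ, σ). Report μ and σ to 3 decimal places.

If T ~ Lognormal(μ,σ) then ln T ~ Normal(μ,σ), so the p-quantile of ln T is μ + z_p·σ.
ln(130) = 4.868 and ln(690) = 6.537; z_{0.07} = -1.476, z_{0.5} = 0.
σ = (6.537 − 4.868)/(0 − (-1.476)) = 1.131.
μ = 4.868 − (-1.476)·1.131 = 6.537.

μ ≈ 6.537, σ ≈ 1.131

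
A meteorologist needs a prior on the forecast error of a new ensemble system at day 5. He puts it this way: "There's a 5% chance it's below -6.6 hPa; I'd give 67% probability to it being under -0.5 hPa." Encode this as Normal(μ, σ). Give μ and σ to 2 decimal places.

The p-quantile of Normal(μ,σ) is μ + z_p·σ, with z_{0.05} = -1.645 and z_{0.67} = 0.4399.
Eliminate σ: μ = (z₂·x₁ − z₁·x₂)/(z₂ − z₁) = (0.4399·-6.6 − (-1.645)·-0.5)/2.085 = -1.79.
Then σ = (x₂ − x₁)/(z₂ − z₁) = (-0.5 − -6.6)/2.085 = 2.93.

μ = -1.79, σ = 2.93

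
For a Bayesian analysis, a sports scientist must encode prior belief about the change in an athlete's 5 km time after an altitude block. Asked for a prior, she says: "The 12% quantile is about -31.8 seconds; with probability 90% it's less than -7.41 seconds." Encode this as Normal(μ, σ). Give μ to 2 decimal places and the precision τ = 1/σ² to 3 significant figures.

The p-quantile of Normal(μ,σ) is μ + z_p·σ, with z_{0.12} = -1.175 and z_{0.9} = 1.282.
Eliminate σ: μ = (z₂·x₁ − z₁·x₂)/(z₂ − z₁) = (1.282·-31.8 − (-1.175)·-7.41)/2.457 = -20.13.
Then σ = (x₂ − x₁)/(z₂ − z₁) = (-7.41 − -31.8)/2.457 = 9.93.
Precision τ = 1/σ² = 1/9.929² = 0.0101.

μ = -20.13, τ = 0.0101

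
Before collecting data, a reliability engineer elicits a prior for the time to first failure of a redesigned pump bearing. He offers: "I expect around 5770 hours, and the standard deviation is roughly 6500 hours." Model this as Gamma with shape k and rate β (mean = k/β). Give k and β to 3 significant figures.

For Gamma(k, rate β): mean = k/β, variance = k/β², so CV = 1/√k.
CV = SD/mean = 6500/5770 = 1.127, hence k = 1/CV² = 0.788.
Then β = k/mean = 0.788/5770 = 0.000137.

k ≈ 0.788, β ≈ 0.000137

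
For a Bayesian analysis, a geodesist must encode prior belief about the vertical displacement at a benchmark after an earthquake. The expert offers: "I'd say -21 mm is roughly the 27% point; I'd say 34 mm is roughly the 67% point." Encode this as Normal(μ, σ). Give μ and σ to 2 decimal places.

The p-quantile of Normal(μ,σ) is μ + z_p·σ, with z_{0.27} = -0.6128 and z_{0.67} = 0.4399.
Eliminate σ: μ = (z₂·x₁ − z₁·x₂)/(z₂ − z₁) = (0.4399·-21 − (-0.6128)·34)/1.053 = 11.02.
Then σ = (x₂ − x₁)/(z₂ − z₁) = (34 − -21)/1.053 = 52.25.

μ = 11.02, σ = 52.25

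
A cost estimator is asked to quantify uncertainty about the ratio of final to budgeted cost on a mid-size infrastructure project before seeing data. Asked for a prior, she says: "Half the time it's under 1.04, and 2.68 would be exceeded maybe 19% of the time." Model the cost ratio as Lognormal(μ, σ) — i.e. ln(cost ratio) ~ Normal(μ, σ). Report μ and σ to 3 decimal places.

μ ≈ 0.039, σ ≈ 1.078

If T ~ Lognormal(μ,σ) then ln T ~ Normal(μ,σ), so the p-quantile of ln T is μ + z_p·σ.
ln(1.04) = 0.03922 and ln(2.68) = 0.9858; z_{0.5} = 0, z_{0.81} = 0.8779.
σ = (0.9858 − 0.03922)/(0.8779 − (0)) = 1.078.
μ = 0.03922 − (0)·1.078 = 0.039.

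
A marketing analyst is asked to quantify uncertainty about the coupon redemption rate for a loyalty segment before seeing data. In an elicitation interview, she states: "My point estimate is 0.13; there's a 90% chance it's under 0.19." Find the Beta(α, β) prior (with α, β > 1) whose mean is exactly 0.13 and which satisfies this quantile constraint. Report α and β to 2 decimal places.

α ≈ 7.18, β ≈ 48.05

With mean 0.13 fixed, write α = 0.13s, β = 0.87s where s = α+β.
Need P(θ < 0.19) = 0.9 under Beta(0.13s, 0.87s). Normal approximation: (q−m)/√(m(1−m)/s) ≈ z_{0.9} = 1.28, so s ≈ 0.13·0.87·(1.28)²/(0.19−0.13)² = 51.6.
At s = 51.6: P(θ<0.19) ≈ 0.893. Adjusting to match 0.9 gives s ≈ 55.23.
So α = 0.13·55.23 ≈ 7.18, β = 0.87·55.23 ≈ 48.05.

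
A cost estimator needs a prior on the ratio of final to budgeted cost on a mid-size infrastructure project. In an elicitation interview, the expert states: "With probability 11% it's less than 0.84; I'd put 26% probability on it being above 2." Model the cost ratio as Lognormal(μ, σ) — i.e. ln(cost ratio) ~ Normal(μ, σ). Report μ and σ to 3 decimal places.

μ ≈ 0.395, σ ≈ 0.464

If T ~ Lognormal(μ,σ) then ln T ~ Normal(μ,σ), so the p-quantile of ln T is μ + z_p·σ.
ln(0.84) = -0.1744 and ln(2) = 0.6931; z_{0.11} = -1.227, z_{0.74} = 0.6433.
σ = (0.6931 − -0.1744)/(0.6433 − (-1.227)) = 0.464.
μ = -0.1744 − (-1.227)·0.464 = 0.395.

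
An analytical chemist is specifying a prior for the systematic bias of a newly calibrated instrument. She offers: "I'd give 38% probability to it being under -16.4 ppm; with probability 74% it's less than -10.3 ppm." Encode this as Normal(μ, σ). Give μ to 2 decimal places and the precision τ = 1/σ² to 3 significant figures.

μ = -14.44, τ = 0.0242

For Normal(μ,σ), the p-quantile is μ + z_p·σ. Here z_{0.38} = -0.3055, z_{0.74} = 0.6433.
So -16.4 = μ − 0.3055σ and -10.3 = μ + 0.6433σ.
Subtracting: σ = (-10.3 − -16.4)/(0.6433 − (-0.3055)) = 6.43.
Then μ = -16.4 − (-0.3055)·6.43 = -14.44.
Precision τ = 1/σ² = 1/6.429² = 0.0242.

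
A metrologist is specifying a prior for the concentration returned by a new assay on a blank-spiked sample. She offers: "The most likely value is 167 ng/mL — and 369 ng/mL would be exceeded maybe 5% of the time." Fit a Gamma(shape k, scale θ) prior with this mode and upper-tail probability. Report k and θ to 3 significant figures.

k ≈ 5.38, θ ≈ 38.2

Gamma(k,θ) with k>1 has mode (k−1)θ, so θ = 167/(k−1).
Need P(X < 369) = 0.95 with θ tied to k this way. Start at k = 2, θ = 167: P(X<369) ≈ 0.648.
Too low — raise k to concentrate. Iterating converges to k ≈ 5.38.
Then θ = 167/(5.38−1) ≈ 38.2.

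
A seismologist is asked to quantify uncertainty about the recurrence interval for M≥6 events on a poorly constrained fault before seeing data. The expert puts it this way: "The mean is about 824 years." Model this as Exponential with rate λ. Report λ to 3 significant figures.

Exponential mean = 1/λ, so λ = 1/824.0 = 0.00121.

λ ≈ 0.00121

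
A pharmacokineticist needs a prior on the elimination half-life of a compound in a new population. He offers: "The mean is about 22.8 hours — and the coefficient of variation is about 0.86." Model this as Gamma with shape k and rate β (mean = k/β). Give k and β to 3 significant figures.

k ≈ 1.35, β ≈ 0.0593

For Gamma(k, rate β): mean = k/β, variance = k/β², so CV = 1/√k.
CV = 0.86, hence k = 1/CV² = 1.35.
Then β = k/mean = 1.35/22.8 = 0.0593.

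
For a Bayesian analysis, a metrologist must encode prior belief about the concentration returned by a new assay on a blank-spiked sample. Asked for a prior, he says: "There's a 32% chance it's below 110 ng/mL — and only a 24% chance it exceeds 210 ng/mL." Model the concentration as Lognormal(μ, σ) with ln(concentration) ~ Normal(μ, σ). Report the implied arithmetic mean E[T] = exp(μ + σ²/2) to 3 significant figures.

If T ~ Lognormal(μ,σ) then ln T ~ Normal(μ,σ), so the p-quantile of ln T is μ + z_p·σ.
ln(110) = 4.7 and ln(210) = 5.347; z_{0.32} = -0.4677, z_{0.76} = 0.7063.
σ = (5.347 − 4.7)/(0.7063 − (-0.4677)) = 0.551.
μ = 4.7 − (-0.4677)·0.551 = 4.958.
E[T] = exp(μ + σ²/2) = exp(4.958 + 0.1517) = 166 ng/mL.

E[T] ≈ 166 ng/mL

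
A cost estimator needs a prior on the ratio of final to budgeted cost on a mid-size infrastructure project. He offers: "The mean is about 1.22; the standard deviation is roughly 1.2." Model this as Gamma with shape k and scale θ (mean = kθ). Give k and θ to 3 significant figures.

k ≈ 1.03, θ ≈ 1.18

For Gamma(k, scale θ): mean = kθ, variance = kθ², so CV = 1/√k.
CV = SD/mean = 1.2/1.22 = 0.9836, hence k = 1/CV² = 1.03.
Then θ = mean/k = 1.22/1.03 = 1.18.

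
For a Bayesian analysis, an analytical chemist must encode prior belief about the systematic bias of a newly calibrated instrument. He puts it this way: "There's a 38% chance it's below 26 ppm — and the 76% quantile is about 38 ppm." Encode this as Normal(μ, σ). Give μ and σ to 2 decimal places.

μ = 29.62, σ = 11.86

For Normal(μ,σ), the p-quantile is μ + z_p·σ. Here z_{0.38} = -0.3055, z_{0.76} = 0.7063.
So 26 = μ − 0.3055σ and 38 = μ + 0.7063σ.
Subtracting: σ = (38 − 26)/(0.7063 − (-0.3055)) = 11.86.
Then μ = 26 − (-0.3055)·11.86 = 29.62.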